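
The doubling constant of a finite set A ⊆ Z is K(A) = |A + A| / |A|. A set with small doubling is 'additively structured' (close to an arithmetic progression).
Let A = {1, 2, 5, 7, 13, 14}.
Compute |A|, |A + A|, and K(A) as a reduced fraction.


|A| = 6.
Compute A + A by enumerating all 36 pairs.
A + A = {2, 3, 4, 6, 7, 8, 9, 10, 12, 14, 15, 16, 18, 19, 20, 21, 26, 27, 28}, so |A + A| = 19.
K = |A + A| / |A| = 19/6 (already in lowest terms) ≈ 3.1667.
Reference: AP of size 6 gives K = 11/6 ≈ 1.8333; a fully generic set of size 6 gives K ≈ 3.5000.

|A| = 6, |A + A| = 19, K = 19/6.


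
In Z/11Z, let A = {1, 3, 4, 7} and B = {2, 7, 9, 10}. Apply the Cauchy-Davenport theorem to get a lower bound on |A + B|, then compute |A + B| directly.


Cauchy-Davenport: |A + B| ≥ min(p, |A| + |B| - 1) for A, B nonempty in Z/pZ.
|A| = 4, |B| = 4, p = 11.
CD lower bound = min(11, 4 + 4 - 1) = min(11, 7) = 7.
Compute A + B mod 11 directly:
a = 1: 1+2=3, 1+7=8, 1+9=10, 1+10=0
a = 3: 3+2=5, 3+7=10, 3+9=1, 3+10=2
a = 4: 4+2=6, 4+7=0, 4+9=2, 4+10=3
a = 7: 7+2=9, 7+7=3, 7+9=5, 7+10=6
A + B = {0, 1, 2, 3, 5, 6, 8, 9, 10}, so |A + B| = 9.
Verify: 9 ≥ 7? Yes ✓.

CD lower bound = 7, actual |A + B| = 9.


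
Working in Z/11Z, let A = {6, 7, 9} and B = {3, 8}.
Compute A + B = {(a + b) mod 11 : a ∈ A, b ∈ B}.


Work in Z/11Z: reduce every sum a + b modulo 11.
Enumerate all 6 pairs:
a = 6: 6+3=9, 6+8=3
a = 7: 7+3=10, 7+8=4
a = 9: 9+3=1, 9+8=6
Distinct residues collected: {1, 3, 4, 6, 9, 10}
|A + B| = 6 (out of 11 total residues).

A + B = {1, 3, 4, 6, 9, 10}


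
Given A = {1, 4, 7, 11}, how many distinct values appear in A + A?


A + A = {a + a' : a, a' ∈ A}; |A| = 4.
General bounds: 2|A| - 1 ≤ |A + A| ≤ |A|(|A|+1)/2, i.e. 7 ≤ |A + A| ≤ 10.
Lower bound 2|A|-1 is attained iff A is an arithmetic progression.
Enumerate sums a + a' for a ≤ a' (symmetric, so this suffices):
a = 1: 1+1=2, 1+4=5, 1+7=8, 1+11=12
a = 4: 4+4=8, 4+7=11, 4+11=15
a = 7: 7+7=14, 7+11=18
a = 11: 11+11=22
Distinct sums: {2, 5, 8, 11, 12, 14, 15, 18, 22}
|A + A| = 9

|A + A| = 9


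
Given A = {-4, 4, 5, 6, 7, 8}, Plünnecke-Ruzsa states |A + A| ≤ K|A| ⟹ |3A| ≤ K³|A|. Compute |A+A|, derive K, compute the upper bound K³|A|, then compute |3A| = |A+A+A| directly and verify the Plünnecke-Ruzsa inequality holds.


|A| = 6.
Step 1: Compute A + A by enumerating all 36 pairs.
A + A = {-8, 0, 1, 2, 3, 4, 8, 9, 10, 11, 12, 13, 14, 15, 16}, so |A + A| = 15.
Step 2: Doubling constant K = |A + A|/|A| = 15/6 = 15/6 ≈ 2.5000.
Step 3: Plünnecke-Ruzsa gives |3A| ≤ K³·|A| = (2.5000)³ · 6 ≈ 93.7500.
Step 4: Compute 3A = A + A + A directly by enumerating all triples (a,b,c) ∈ A³; |3A| = 27.
Step 5: Check 27 ≤ 93.7500? Yes ✓.

K = 15/6, Plünnecke-Ruzsa bound K³|A| ≈ 93.7500, |3A| = 27, inequality holds.


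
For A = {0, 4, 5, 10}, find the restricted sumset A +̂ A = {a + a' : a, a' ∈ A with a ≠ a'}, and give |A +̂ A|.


Restricted sumset: A +̂ A = {a + a' : a ∈ A, a' ∈ A, a ≠ a'}.
Equivalently, take A + A and drop any sum 2a that is achievable ONLY as a + a for a ∈ A (i.e. sums representable only with equal summands).
Enumerate pairs (a, a') with a < a' (symmetric, so each unordered pair gives one sum; this covers all a ≠ a'):
  0 + 4 = 4
  0 + 5 = 5
  0 + 10 = 10
  4 + 5 = 9
  4 + 10 = 14
  5 + 10 = 15
Collected distinct sums: {4, 5, 9, 10, 14, 15}
|A +̂ A| = 6
(Reference bound: |A +̂ A| ≥ 2|A| - 3 for |A| ≥ 2, with |A| = 4 giving ≥ 5.)

|A +̂ A| = 6


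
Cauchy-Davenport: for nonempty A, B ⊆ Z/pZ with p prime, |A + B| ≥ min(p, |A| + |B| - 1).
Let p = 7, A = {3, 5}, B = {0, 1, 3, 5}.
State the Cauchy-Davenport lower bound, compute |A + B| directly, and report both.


Cauchy-Davenport: |A + B| ≥ min(p, |A| + |B| - 1) for A, B nonempty in Z/pZ.
|A| = 2, |B| = 4, p = 7.
CD lower bound = min(7, 2 + 4 - 1) = min(7, 5) = 5.
Compute A + B mod 7 directly:
a = 3: 3+0=3, 3+1=4, 3+3=6, 3+5=1
a = 5: 5+0=5, 5+1=6, 5+3=1, 5+5=3
A + B = {1, 3, 4, 5, 6}, so |A + B| = 5.
Verify: 5 ≥ 5? Yes ✓.

CD lower bound = 5, actual |A + B| = 5.


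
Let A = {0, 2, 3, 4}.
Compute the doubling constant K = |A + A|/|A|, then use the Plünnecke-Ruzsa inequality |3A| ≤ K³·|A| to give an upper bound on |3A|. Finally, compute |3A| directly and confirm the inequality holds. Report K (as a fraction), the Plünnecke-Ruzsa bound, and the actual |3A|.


|A| = 4.
Step 1: Compute A + A by enumerating all 16 pairs.
A + A = {0, 2, 3, 4, 5, 6, 7, 8}, so |A + A| = 8.
Step 2: Doubling constant K = |A + A|/|A| = 8/4 = 8/4 ≈ 2.0000.
Step 3: Plünnecke-Ruzsa gives |3A| ≤ K³·|A| = (2.0000)³ · 4 ≈ 32.0000.
Step 4: Compute 3A = A + A + A directly by enumerating all triples (a,b,c) ∈ A³; |3A| = 12.
Step 5: Check 12 ≤ 32.0000? Yes ✓.

K = 8/4, Plünnecke-Ruzsa bound K³|A| ≈ 32.0000, |3A| = 12, inequality holds.


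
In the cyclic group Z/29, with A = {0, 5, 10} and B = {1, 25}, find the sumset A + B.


Work in Z/29Z: reduce every sum a + b modulo 29.
Enumerate all 6 pairs:
a = 0: 0+1=1, 0+25=25
a = 5: 5+1=6, 5+25=1
a = 10: 10+1=11, 10+25=6
Distinct residues collected: {1, 6, 11, 25}
|A + B| = 4 (out of 29 total residues).

A + B = {1, 6, 11, 25}


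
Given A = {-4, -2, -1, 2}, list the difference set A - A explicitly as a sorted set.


A - A = {a - a' : a, a' ∈ A}.
Compute a - a' for each ordered pair (a, a'):
a = -4: -4--4=0, -4--2=-2, -4--1=-3, -4-2=-6
a = -2: -2--4=2, -2--2=0, -2--1=-1, -2-2=-4
a = -1: -1--4=3, -1--2=1, -1--1=0, -1-2=-3
a = 2: 2--4=6, 2--2=4, 2--1=3, 2-2=0
Collecting distinct values (and noting 0 appears from a-a):
A - A = {-6, -4, -3, -2, -1, 0, 1, 2, 3, 4, 6}
|A - A| = 11

A - A = {-6, -4, -3, -2, -1, 0, 1, 2, 3, 4, 6}


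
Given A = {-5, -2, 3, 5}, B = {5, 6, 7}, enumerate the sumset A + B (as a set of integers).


A + B = {a + b : a ∈ A, b ∈ B}.
Enumerate all |A|·|B| = 4·3 = 12 pairs (a, b) and collect distinct sums.
a = -5: -5+5=0, -5+6=1, -5+7=2
a = -2: -2+5=3, -2+6=4, -2+7=5
a = 3: 3+5=8, 3+6=9, 3+7=10
a = 5: 5+5=10, 5+6=11, 5+7=12
Collecting distinct sums: A + B = {0, 1, 2, 3, 4, 5, 8, 9, 10, 11, 12}
|A + B| = 11

A + B = {0, 1, 2, 3, 4, 5, 8, 9, 10, 11, 12}


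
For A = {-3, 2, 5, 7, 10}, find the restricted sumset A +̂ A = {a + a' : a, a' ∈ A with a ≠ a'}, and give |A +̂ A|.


Restricted sumset: A +̂ A = {a + a' : a ∈ A, a' ∈ A, a ≠ a'}.
Equivalently, take A + A and drop any sum 2a that is achievable ONLY as a + a for a ∈ A (i.e. sums representable only with equal summands).
Enumerate pairs (a, a') with a < a' (symmetric, so each unordered pair gives one sum; this covers all a ≠ a'):
  -3 + 2 = -1
  -3 + 5 = 2
  -3 + 7 = 4
  -3 + 10 = 7
  2 + 5 = 7
  2 + 7 = 9
  2 + 10 = 12
  5 + 7 = 12
  5 + 10 = 15
  7 + 10 = 17
Collected distinct sums: {-1, 2, 4, 7, 9, 12, 15, 17}
|A +̂ A| = 8
(Reference bound: |A +̂ A| ≥ 2|A| - 3 for |A| ≥ 2, with |A| = 5 giving ≥ 7.)

|A +̂ A| = 8


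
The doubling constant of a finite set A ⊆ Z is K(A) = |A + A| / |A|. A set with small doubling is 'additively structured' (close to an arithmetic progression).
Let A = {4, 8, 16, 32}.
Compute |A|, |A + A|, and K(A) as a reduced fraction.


|A| = 4.
Compute A + A by enumerating all 16 pairs.
A + A = {8, 12, 16, 20, 24, 32, 36, 40, 48, 64}, so |A + A| = 10.
K = |A + A| / |A| = 10/4 = 5/2 ≈ 2.5000.
Reference: AP of size 4 gives K = 7/4 ≈ 1.7500; a fully generic set of size 4 gives K ≈ 2.5000.

|A| = 4, |A + A| = 10, K = 10/4 = 5/2.


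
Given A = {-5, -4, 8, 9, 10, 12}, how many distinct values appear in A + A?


A + A = {a + a' : a, a' ∈ A}; |A| = 6.
General bounds: 2|A| - 1 ≤ |A + A| ≤ |A|(|A|+1)/2, i.e. 11 ≤ |A + A| ≤ 21.
Lower bound 2|A|-1 is attained iff A is an arithmetic progression.
Enumerate sums a + a' for a ≤ a' (symmetric, so this suffices):
a = -5: -5+-5=-10, -5+-4=-9, -5+8=3, -5+9=4, -5+10=5, -5+12=7
a = -4: -4+-4=-8, -4+8=4, -4+9=5, -4+10=6, -4+12=8
a = 8: 8+8=16, 8+9=17, 8+10=18, 8+12=20
a = 9: 9+9=18, 9+10=19, 9+12=21
a = 10: 10+10=20, 10+12=22
a = 12: 12+12=24
Distinct sums: {-10, -9, -8, 3, 4, 5, 6, 7, 8, 16, 17, 18, 19, 20, 21, 22, 24}
|A + A| = 17

|A + A| = 17


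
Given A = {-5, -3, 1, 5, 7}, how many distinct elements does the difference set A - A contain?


A - A = {a - a' : a, a' ∈ A}; |A| = 5.
Bounds: 2|A|-1 ≤ |A - A| ≤ |A|² - |A| + 1, i.e. 9 ≤ |A - A| ≤ 21.
Note: 0 ∈ A - A always (from a - a). The set is symmetric: if d ∈ A - A then -d ∈ A - A.
Enumerate nonzero differences d = a - a' with a > a' (then include -d):
Positive differences: {2, 4, 6, 8, 10, 12}
Full difference set: {0} ∪ (positive diffs) ∪ (negative diffs).
|A - A| = 1 + 2·6 = 13 (matches direct enumeration: 13).

|A - A| = 13


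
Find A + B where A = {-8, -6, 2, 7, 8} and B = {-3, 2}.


A + B = {a + b : a ∈ A, b ∈ B}.
Enumerate all |A|·|B| = 5·2 = 10 pairs (a, b) and collect distinct sums.
a = -8: -8+-3=-11, -8+2=-6
a = -6: -6+-3=-9, -6+2=-4
a = 2: 2+-3=-1, 2+2=4
a = 7: 7+-3=4, 7+2=9
a = 8: 8+-3=5, 8+2=10
Collecting distinct sums: A + B = {-11, -9, -6, -4, -1, 4, 5, 9, 10}
|A + B| = 9

A + B = {-11, -9, -6, -4, -1, 4, 5, 9, 10}


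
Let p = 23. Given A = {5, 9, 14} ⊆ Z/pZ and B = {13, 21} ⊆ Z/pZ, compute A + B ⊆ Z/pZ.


Work in Z/23Z: reduce every sum a + b modulo 23.
Enumerate all 6 pairs:
a = 5: 5+13=18, 5+21=3
a = 9: 9+13=22, 9+21=7
a = 14: 14+13=4, 14+21=12
Distinct residues collected: {3, 4, 7, 12, 18, 22}
|A + B| = 6 (out of 23 total residues).

A + B = {3, 4, 7, 12, 18, 22}


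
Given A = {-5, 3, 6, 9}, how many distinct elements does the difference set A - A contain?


A - A = {a - a' : a, a' ∈ A}; |A| = 4.
Bounds: 2|A|-1 ≤ |A - A| ≤ |A|² - |A| + 1, i.e. 7 ≤ |A - A| ≤ 13.
Note: 0 ∈ A - A always (from a - a). The set is symmetric: if d ∈ A - A then -d ∈ A - A.
Enumerate nonzero differences d = a - a' with a > a' (then include -d):
Positive differences: {3, 6, 8, 11, 14}
Full difference set: {0} ∪ (positive diffs) ∪ (negative diffs).
|A - A| = 1 + 2·5 = 11 (matches direct enumeration: 11).

|A - A| = 11


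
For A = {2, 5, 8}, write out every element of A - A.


A - A = {a - a' : a, a' ∈ A}.
Compute a - a' for each ordered pair (a, a'):
a = 2: 2-2=0, 2-5=-3, 2-8=-6
a = 5: 5-2=3, 5-5=0, 5-8=-3
a = 8: 8-2=6, 8-5=3, 8-8=0
Collecting distinct values (and noting 0 appears from a-a):
A - A = {-6, -3, 0, 3, 6}
|A - A| = 5

A - A = {-6, -3, 0, 3, 6}


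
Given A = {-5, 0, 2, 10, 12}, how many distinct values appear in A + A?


A + A = {a + a' : a, a' ∈ A}; |A| = 5.
General bounds: 2|A| - 1 ≤ |A + A| ≤ |A|(|A|+1)/2, i.e. 9 ≤ |A + A| ≤ 15.
Lower bound 2|A|-1 is attained iff A is an arithmetic progression.
Enumerate sums a + a' for a ≤ a' (symmetric, so this suffices):
a = -5: -5+-5=-10, -5+0=-5, -5+2=-3, -5+10=5, -5+12=7
a = 0: 0+0=0, 0+2=2, 0+10=10, 0+12=12
a = 2: 2+2=4, 2+10=12, 2+12=14
a = 10: 10+10=20, 10+12=22
a = 12: 12+12=24
Distinct sums: {-10, -5, -3, 0, 2, 4, 5, 7, 10, 12, 14, 20, 22, 24}
|A + A| = 14

|A + A| = 14


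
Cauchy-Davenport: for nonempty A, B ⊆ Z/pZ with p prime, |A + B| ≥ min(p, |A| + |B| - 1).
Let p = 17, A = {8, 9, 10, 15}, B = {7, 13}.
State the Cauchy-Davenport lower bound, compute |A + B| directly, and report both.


Cauchy-Davenport: |A + B| ≥ min(p, |A| + |B| - 1) for A, B nonempty in Z/pZ.
|A| = 4, |B| = 2, p = 17.
CD lower bound = min(17, 4 + 2 - 1) = min(17, 5) = 5.
Compute A + B mod 17 directly:
a = 8: 8+7=15, 8+13=4
a = 9: 9+7=16, 9+13=5
a = 10: 10+7=0, 10+13=6
a = 15: 15+7=5, 15+13=11
A + B = {0, 4, 5, 6, 11, 15, 16}, so |A + B| = 7.
Verify: 7 ≥ 5? Yes ✓.

CD lower bound = 5, actual |A + B| = 7.


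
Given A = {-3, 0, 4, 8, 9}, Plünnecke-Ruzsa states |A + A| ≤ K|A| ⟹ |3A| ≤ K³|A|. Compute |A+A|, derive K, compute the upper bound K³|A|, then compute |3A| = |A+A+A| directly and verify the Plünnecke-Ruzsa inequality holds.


|A| = 5.
Step 1: Compute A + A by enumerating all 25 pairs.
A + A = {-6, -3, 0, 1, 4, 5, 6, 8, 9, 12, 13, 16, 17, 18}, so |A + A| = 14.
Step 2: Doubling constant K = |A + A|/|A| = 14/5 = 14/5 ≈ 2.8000.
Step 3: Plünnecke-Ruzsa gives |3A| ≤ K³·|A| = (2.8000)³ · 5 ≈ 109.7600.
Step 4: Compute 3A = A + A + A directly by enumerating all triples (a,b,c) ∈ A³; |3A| = 28.
Step 5: Check 28 ≤ 109.7600? Yes ✓.

K = 14/5, Plünnecke-Ruzsa bound K³|A| ≈ 109.7600, |3A| = 28, inequality holds.


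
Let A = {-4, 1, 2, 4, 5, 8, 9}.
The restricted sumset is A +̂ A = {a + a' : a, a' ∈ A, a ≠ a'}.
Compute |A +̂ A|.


Restricted sumset: A +̂ A = {a + a' : a ∈ A, a' ∈ A, a ≠ a'}.
Equivalently, take A + A and drop any sum 2a that is achievable ONLY as a + a for a ∈ A (i.e. sums representable only with equal summands).
Enumerate pairs (a, a') with a < a' (symmetric, so each unordered pair gives one sum; this covers all a ≠ a'):
  -4 + 1 = -3
  -4 + 2 = -2
  -4 + 4 = 0
  -4 + 5 = 1
  -4 + 8 = 4
  -4 + 9 = 5
  1 + 2 = 3
  1 + 4 = 5
  1 + 5 = 6
  1 + 8 = 9
  1 + 9 = 10
  2 + 4 = 6
  2 + 5 = 7
  2 + 8 = 10
  2 + 9 = 11
  4 + 5 = 9
  4 + 8 = 12
  4 + 9 = 13
  5 + 8 = 13
  5 + 9 = 14
  8 + 9 = 17
Collected distinct sums: {-3, -2, 0, 1, 3, 4, 5, 6, 7, 9, 10, 11, 12, 13, 14, 17}
|A +̂ A| = 16
(Reference bound: |A +̂ A| ≥ 2|A| - 3 for |A| ≥ 2, with |A| = 7 giving ≥ 11.)

|A +̂ A| = 16


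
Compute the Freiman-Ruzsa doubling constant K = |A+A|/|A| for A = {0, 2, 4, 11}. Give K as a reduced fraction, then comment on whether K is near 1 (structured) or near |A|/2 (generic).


|A| = 4.
Compute A + A by enumerating all 16 pairs.
A + A = {0, 2, 4, 6, 8, 11, 13, 15, 22}, so |A + A| = 9.
K = |A + A| / |A| = 9/4 (already in lowest terms) ≈ 2.2500.
Reference: AP of size 4 gives K = 7/4 ≈ 1.7500; a fully generic set of size 4 gives K ≈ 2.5000.

|A| = 4, |A + A| = 9, K = 9/4.


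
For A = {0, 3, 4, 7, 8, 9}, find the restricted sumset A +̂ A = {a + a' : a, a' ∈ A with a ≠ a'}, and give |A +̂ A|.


Restricted sumset: A +̂ A = {a + a' : a ∈ A, a' ∈ A, a ≠ a'}.
Equivalently, take A + A and drop any sum 2a that is achievable ONLY as a + a for a ∈ A (i.e. sums representable only with equal summands).
Enumerate pairs (a, a') with a < a' (symmetric, so each unordered pair gives one sum; this covers all a ≠ a'):
  0 + 3 = 3
  0 + 4 = 4
  0 + 7 = 7
  0 + 8 = 8
  0 + 9 = 9
  3 + 4 = 7
  3 + 7 = 10
  3 + 8 = 11
  3 + 9 = 12
  4 + 7 = 11
  4 + 8 = 12
  4 + 9 = 13
  7 + 8 = 15
  7 + 9 = 16
  8 + 9 = 17
Collected distinct sums: {3, 4, 7, 8, 9, 10, 11, 12, 13, 15, 16, 17}
|A +̂ A| = 12
(Reference bound: |A +̂ A| ≥ 2|A| - 3 for |A| ≥ 2, with |A| = 6 giving ≥ 9.)

|A +̂ A| = 12


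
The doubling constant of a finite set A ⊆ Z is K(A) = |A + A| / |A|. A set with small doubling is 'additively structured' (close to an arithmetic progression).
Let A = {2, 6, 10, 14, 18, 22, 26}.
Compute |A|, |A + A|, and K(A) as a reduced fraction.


|A| = 7.
Compute A + A by enumerating all 49 pairs.
A + A = {4, 8, 12, 16, 20, 24, 28, 32, 36, 40, 44, 48, 52}, so |A + A| = 13.
K = |A + A| / |A| = 13/7 (already in lowest terms) ≈ 1.8571.
Reference: AP of size 7 gives K = 13/7 ≈ 1.8571; a fully generic set of size 7 gives K ≈ 4.0000.

|A| = 7, |A + A| = 13, K = 13/7.


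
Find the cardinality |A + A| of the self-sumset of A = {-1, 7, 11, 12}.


A + A = {a + a' : a, a' ∈ A}; |A| = 4.
General bounds: 2|A| - 1 ≤ |A + A| ≤ |A|(|A|+1)/2, i.e. 7 ≤ |A + A| ≤ 10.
Lower bound 2|A|-1 is attained iff A is an arithmetic progression.
Enumerate sums a + a' for a ≤ a' (symmetric, so this suffices):
a = -1: -1+-1=-2, -1+7=6, -1+11=10, -1+12=11
a = 7: 7+7=14, 7+11=18, 7+12=19
a = 11: 11+11=22, 11+12=23
a = 12: 12+12=24
Distinct sums: {-2, 6, 10, 11, 14, 18, 19, 22, 23, 24}
|A + A| = 10

|A + A| = 10


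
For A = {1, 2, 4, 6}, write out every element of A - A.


A - A = {a - a' : a, a' ∈ A}.
Compute a - a' for each ordered pair (a, a'):
a = 1: 1-1=0, 1-2=-1, 1-4=-3, 1-6=-5
a = 2: 2-1=1, 2-2=0, 2-4=-2, 2-6=-4
a = 4: 4-1=3, 4-2=2, 4-4=0, 4-6=-2
a = 6: 6-1=5, 6-2=4, 6-4=2, 6-6=0
Collecting distinct values (and noting 0 appears from a-a):
A - A = {-5, -4, -3, -2, -1, 0, 1, 2, 3, 4, 5}
|A - A| = 11

A - A = {-5, -4, -3, -2, -1, 0, 1, 2, 3, 4, 5}


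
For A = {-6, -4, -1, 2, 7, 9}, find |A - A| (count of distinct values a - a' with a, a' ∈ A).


A - A = {a - a' : a, a' ∈ A}; |A| = 6.
Bounds: 2|A|-1 ≤ |A - A| ≤ |A|² - |A| + 1, i.e. 11 ≤ |A - A| ≤ 31.
Note: 0 ∈ A - A always (from a - a). The set is symmetric: if d ∈ A - A then -d ∈ A - A.
Enumerate nonzero differences d = a - a' with a > a' (then include -d):
Positive differences: {2, 3, 5, 6, 7, 8, 10, 11, 13, 15}
Full difference set: {0} ∪ (positive diffs) ∪ (negative diffs).
|A - A| = 1 + 2·10 = 21 (matches direct enumeration: 21).

|A - A| = 21


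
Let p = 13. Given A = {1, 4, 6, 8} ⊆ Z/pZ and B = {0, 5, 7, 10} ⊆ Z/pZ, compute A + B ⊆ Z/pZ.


Work in Z/13Z: reduce every sum a + b modulo 13.
Enumerate all 16 pairs:
a = 1: 1+0=1, 1+5=6, 1+7=8, 1+10=11
a = 4: 4+0=4, 4+5=9, 4+7=11, 4+10=1
a = 6: 6+0=6, 6+5=11, 6+7=0, 6+10=3
a = 8: 8+0=8, 8+5=0, 8+7=2, 8+10=5
Distinct residues collected: {0, 1, 2, 3, 4, 5, 6, 8, 9, 11}
|A + B| = 10 (out of 13 total residues).

A + B = {0, 1, 2, 3, 4, 5, 6, 8, 9, 11}


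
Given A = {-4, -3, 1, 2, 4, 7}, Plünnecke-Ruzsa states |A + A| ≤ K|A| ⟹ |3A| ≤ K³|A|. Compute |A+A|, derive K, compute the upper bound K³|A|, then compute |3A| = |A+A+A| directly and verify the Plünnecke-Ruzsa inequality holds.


|A| = 6.
Step 1: Compute A + A by enumerating all 36 pairs.
A + A = {-8, -7, -6, -3, -2, -1, 0, 1, 2, 3, 4, 5, 6, 8, 9, 11, 14}, so |A + A| = 17.
Step 2: Doubling constant K = |A + A|/|A| = 17/6 = 17/6 ≈ 2.8333.
Step 3: Plünnecke-Ruzsa gives |3A| ≤ K³·|A| = (2.8333)³ · 6 ≈ 136.4722.
Step 4: Compute 3A = A + A + A directly by enumerating all triples (a,b,c) ∈ A³; |3A| = 29.
Step 5: Check 29 ≤ 136.4722? Yes ✓.

K = 17/6, Plünnecke-Ruzsa bound K³|A| ≈ 136.4722, |3A| = 29, inequality holds.


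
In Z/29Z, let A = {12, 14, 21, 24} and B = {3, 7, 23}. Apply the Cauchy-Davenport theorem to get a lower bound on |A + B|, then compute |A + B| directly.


Cauchy-Davenport: |A + B| ≥ min(p, |A| + |B| - 1) for A, B nonempty in Z/pZ.
|A| = 4, |B| = 3, p = 29.
CD lower bound = min(29, 4 + 3 - 1) = min(29, 6) = 6.
Compute A + B mod 29 directly:
a = 12: 12+3=15, 12+7=19, 12+23=6
a = 14: 14+3=17, 14+7=21, 14+23=8
a = 21: 21+3=24, 21+7=28, 21+23=15
a = 24: 24+3=27, 24+7=2, 24+23=18
A + B = {2, 6, 8, 15, 17, 18, 19, 21, 24, 27, 28}, so |A + B| = 11.
Verify: 11 ≥ 6? Yes ✓.

CD lower bound = 6, actual |A + B| = 11.


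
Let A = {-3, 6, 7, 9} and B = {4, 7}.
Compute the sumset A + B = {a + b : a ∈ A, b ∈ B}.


A + B = {a + b : a ∈ A, b ∈ B}.
Enumerate all |A|·|B| = 4·2 = 8 pairs (a, b) and collect distinct sums.
a = -3: -3+4=1, -3+7=4
a = 6: 6+4=10, 6+7=13
a = 7: 7+4=11, 7+7=14
a = 9: 9+4=13, 9+7=16
Collecting distinct sums: A + B = {1, 4, 10, 11, 13, 14, 16}
|A + B| = 7

A + B = {1, 4, 10, 11, 13, 14, 16}


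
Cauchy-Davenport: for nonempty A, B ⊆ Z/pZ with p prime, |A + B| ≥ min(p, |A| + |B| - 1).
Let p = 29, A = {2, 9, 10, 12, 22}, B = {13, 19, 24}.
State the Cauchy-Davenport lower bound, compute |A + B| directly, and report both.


Cauchy-Davenport: |A + B| ≥ min(p, |A| + |B| - 1) for A, B nonempty in Z/pZ.
|A| = 5, |B| = 3, p = 29.
CD lower bound = min(29, 5 + 3 - 1) = min(29, 7) = 7.
Compute A + B mod 29 directly:
a = 2: 2+13=15, 2+19=21, 2+24=26
a = 9: 9+13=22, 9+19=28, 9+24=4
a = 10: 10+13=23, 10+19=0, 10+24=5
a = 12: 12+13=25, 12+19=2, 12+24=7
a = 22: 22+13=6, 22+19=12, 22+24=17
A + B = {0, 2, 4, 5, 6, 7, 12, 15, 17, 21, 22, 23, 25, 26, 28}, so |A + B| = 15.
Verify: 15 ≥ 7? Yes ✓.

CD lower bound = 7, actual |A + B| = 15.


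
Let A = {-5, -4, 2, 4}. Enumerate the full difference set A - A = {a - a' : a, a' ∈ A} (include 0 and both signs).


A - A = {a - a' : a, a' ∈ A}.
Compute a - a' for each ordered pair (a, a'):
a = -5: -5--5=0, -5--4=-1, -5-2=-7, -5-4=-9
a = -4: -4--5=1, -4--4=0, -4-2=-6, -4-4=-8
a = 2: 2--5=7, 2--4=6, 2-2=0, 2-4=-2
a = 4: 4--5=9, 4--4=8, 4-2=2, 4-4=0
Collecting distinct values (and noting 0 appears from a-a):
A - A = {-9, -8, -7, -6, -2, -1, 0, 1, 2, 6, 7, 8, 9}
|A - A| = 13

A - A = {-9, -8, -7, -6, -2, -1, 0, 1, 2, 6, 7, 8, 9}


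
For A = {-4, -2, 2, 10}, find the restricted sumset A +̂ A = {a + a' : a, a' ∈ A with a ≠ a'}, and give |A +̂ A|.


Restricted sumset: A +̂ A = {a + a' : a ∈ A, a' ∈ A, a ≠ a'}.
Equivalently, take A + A and drop any sum 2a that is achievable ONLY as a + a for a ∈ A (i.e. sums representable only with equal summands).
Enumerate pairs (a, a') with a < a' (symmetric, so each unordered pair gives one sum; this covers all a ≠ a'):
  -4 + -2 = -6
  -4 + 2 = -2
  -4 + 10 = 6
  -2 + 2 = 0
  -2 + 10 = 8
  2 + 10 = 12
Collected distinct sums: {-6, -2, 0, 6, 8, 12}
|A +̂ A| = 6
(Reference bound: |A +̂ A| ≥ 2|A| - 3 for |A| ≥ 2, with |A| = 4 giving ≥ 5.)

|A +̂ A| = 6


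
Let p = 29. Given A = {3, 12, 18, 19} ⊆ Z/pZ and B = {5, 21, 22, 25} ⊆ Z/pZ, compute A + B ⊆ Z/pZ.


Work in Z/29Z: reduce every sum a + b modulo 29.
Enumerate all 16 pairs:
a = 3: 3+5=8, 3+21=24, 3+22=25, 3+25=28
a = 12: 12+5=17, 12+21=4, 12+22=5, 12+25=8
a = 18: 18+5=23, 18+21=10, 18+22=11, 18+25=14
a = 19: 19+5=24, 19+21=11, 19+22=12, 19+25=15
Distinct residues collected: {4, 5, 8, 10, 11, 12, 14, 15, 17, 23, 24, 25, 28}
|A + B| = 13 (out of 29 total residues).

A + B = {4, 5, 8, 10, 11, 12, 14, 15, 17, 23, 24, 25, 28}


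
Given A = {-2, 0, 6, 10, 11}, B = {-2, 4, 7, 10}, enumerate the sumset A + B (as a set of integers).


A + B = {a + b : a ∈ A, b ∈ B}.
Enumerate all |A|·|B| = 5·4 = 20 pairs (a, b) and collect distinct sums.
a = -2: -2+-2=-4, -2+4=2, -2+7=5, -2+10=8
a = 0: 0+-2=-2, 0+4=4, 0+7=7, 0+10=10
a = 6: 6+-2=4, 6+4=10, 6+7=13, 6+10=16
a = 10: 10+-2=8, 10+4=14, 10+7=17, 10+10=20
a = 11: 11+-2=9, 11+4=15, 11+7=18, 11+10=21
Collecting distinct sums: A + B = {-4, -2, 2, 4, 5, 7, 8, 9, 10, 13, 14, 15, 16, 17, 18, 20, 21}
|A + B| = 17

A + B = {-4, -2, 2, 4, 5, 7, 8, 9, 10, 13, 14, 15, 16, 17, 18, 20, 21}


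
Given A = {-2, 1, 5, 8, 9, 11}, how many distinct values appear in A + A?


A + A = {a + a' : a, a' ∈ A}; |A| = 6.
General bounds: 2|A| - 1 ≤ |A + A| ≤ |A|(|A|+1)/2, i.e. 11 ≤ |A + A| ≤ 21.
Lower bound 2|A|-1 is attained iff A is an arithmetic progression.
Enumerate sums a + a' for a ≤ a' (symmetric, so this suffices):
a = -2: -2+-2=-4, -2+1=-1, -2+5=3, -2+8=6, -2+9=7, -2+11=9
a = 1: 1+1=2, 1+5=6, 1+8=9, 1+9=10, 1+11=12
a = 5: 5+5=10, 5+8=13, 5+9=14, 5+11=16
a = 8: 8+8=16, 8+9=17, 8+11=19
a = 9: 9+9=18, 9+11=20
a = 11: 11+11=22
Distinct sums: {-4, -1, 2, 3, 6, 7, 9, 10, 12, 13, 14, 16, 17, 18, 19, 20, 22}
|A + A| = 17

|A + A| = 17


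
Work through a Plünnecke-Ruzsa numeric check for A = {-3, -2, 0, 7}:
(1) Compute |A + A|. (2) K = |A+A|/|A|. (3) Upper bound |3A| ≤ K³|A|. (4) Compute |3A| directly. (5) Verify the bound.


|A| = 4.
Step 1: Compute A + A by enumerating all 16 pairs.
A + A = {-6, -5, -4, -3, -2, 0, 4, 5, 7, 14}, so |A + A| = 10.
Step 2: Doubling constant K = |A + A|/|A| = 10/4 = 10/4 ≈ 2.5000.
Step 3: Plünnecke-Ruzsa gives |3A| ≤ K³·|A| = (2.5000)³ · 4 ≈ 62.5000.
Step 4: Compute 3A = A + A + A directly by enumerating all triples (a,b,c) ∈ A³; |3A| = 19.
Step 5: Check 19 ≤ 62.5000? Yes ✓.

K = 10/4, Plünnecke-Ruzsa bound K³|A| ≈ 62.5000, |3A| = 19, inequality holds.


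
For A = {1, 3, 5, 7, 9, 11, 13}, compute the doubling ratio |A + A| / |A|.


|A| = 7.
Compute A + A by enumerating all 49 pairs.
A + A = {2, 4, 6, 8, 10, 12, 14, 16, 18, 20, 22, 24, 26}, so |A + A| = 13.
K = |A + A| / |A| = 13/7 (already in lowest terms) ≈ 1.8571.
Reference: AP of size 7 gives K = 13/7 ≈ 1.8571; a fully generic set of size 7 gives K ≈ 4.0000.

|A| = 7, |A + A| = 13, K = 13/7.


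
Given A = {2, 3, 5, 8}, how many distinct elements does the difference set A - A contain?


A - A = {a - a' : a, a' ∈ A}; |A| = 4.
Bounds: 2|A|-1 ≤ |A - A| ≤ |A|² - |A| + 1, i.e. 7 ≤ |A - A| ≤ 13.
Note: 0 ∈ A - A always (from a - a). The set is symmetric: if d ∈ A - A then -d ∈ A - A.
Enumerate nonzero differences d = a - a' with a > a' (then include -d):
Positive differences: {1, 2, 3, 5, 6}
Full difference set: {0} ∪ (positive diffs) ∪ (negative diffs).
|A - A| = 1 + 2·5 = 11 (matches direct enumeration: 11).

|A - A| = 11


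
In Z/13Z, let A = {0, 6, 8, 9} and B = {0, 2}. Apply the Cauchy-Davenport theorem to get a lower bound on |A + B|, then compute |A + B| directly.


Cauchy-Davenport: |A + B| ≥ min(p, |A| + |B| - 1) for A, B nonempty in Z/pZ.
|A| = 4, |B| = 2, p = 13.
CD lower bound = min(13, 4 + 2 - 1) = min(13, 5) = 5.
Compute A + B mod 13 directly:
a = 0: 0+0=0, 0+2=2
a = 6: 6+0=6, 6+2=8
a = 8: 8+0=8, 8+2=10
a = 9: 9+0=9, 9+2=11
A + B = {0, 2, 6, 8, 9, 10, 11}, so |A + B| = 7.
Verify: 7 ≥ 5? Yes ✓.

CD lower bound = 5, actual |A + B| = 7.


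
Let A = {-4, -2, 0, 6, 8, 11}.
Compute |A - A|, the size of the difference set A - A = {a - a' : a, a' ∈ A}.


A - A = {a - a' : a, a' ∈ A}; |A| = 6.
Bounds: 2|A|-1 ≤ |A - A| ≤ |A|² - |A| + 1, i.e. 11 ≤ |A - A| ≤ 31.
Note: 0 ∈ A - A always (from a - a). The set is symmetric: if d ∈ A - A then -d ∈ A - A.
Enumerate nonzero differences d = a - a' with a > a' (then include -d):
Positive differences: {2, 3, 4, 5, 6, 8, 10, 11, 12, 13, 15}
Full difference set: {0} ∪ (positive diffs) ∪ (negative diffs).
|A - A| = 1 + 2·11 = 23 (matches direct enumeration: 23).

|A - A| = 23


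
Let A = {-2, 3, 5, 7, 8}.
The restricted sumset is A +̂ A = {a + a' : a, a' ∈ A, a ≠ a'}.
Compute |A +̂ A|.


Restricted sumset: A +̂ A = {a + a' : a ∈ A, a' ∈ A, a ≠ a'}.
Equivalently, take A + A and drop any sum 2a that is achievable ONLY as a + a for a ∈ A (i.e. sums representable only with equal summands).
Enumerate pairs (a, a') with a < a' (symmetric, so each unordered pair gives one sum; this covers all a ≠ a'):
  -2 + 3 = 1
  -2 + 5 = 3
  -2 + 7 = 5
  -2 + 8 = 6
  3 + 5 = 8
  3 + 7 = 10
  3 + 8 = 11
  5 + 7 = 12
  5 + 8 = 13
  7 + 8 = 15
Collected distinct sums: {1, 3, 5, 6, 8, 10, 11, 12, 13, 15}
|A +̂ A| = 10
(Reference bound: |A +̂ A| ≥ 2|A| - 3 for |A| ≥ 2, with |A| = 5 giving ≥ 7.)

|A +̂ A| = 10


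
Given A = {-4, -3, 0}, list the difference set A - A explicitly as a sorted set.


A - A = {a - a' : a, a' ∈ A}.
Compute a - a' for each ordered pair (a, a'):
a = -4: -4--4=0, -4--3=-1, -4-0=-4
a = -3: -3--4=1, -3--3=0, -3-0=-3
a = 0: 0--4=4, 0--3=3, 0-0=0
Collecting distinct values (and noting 0 appears from a-a):
A - A = {-4, -3, -1, 0, 1, 3, 4}
|A - A| = 7

A - A = {-4, -3, -1, 0, 1, 3, 4}


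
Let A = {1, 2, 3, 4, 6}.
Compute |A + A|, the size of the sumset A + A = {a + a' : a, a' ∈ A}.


A + A = {a + a' : a, a' ∈ A}; |A| = 5.
General bounds: 2|A| - 1 ≤ |A + A| ≤ |A|(|A|+1)/2, i.e. 9 ≤ |A + A| ≤ 15.
Lower bound 2|A|-1 is attained iff A is an arithmetic progression.
Enumerate sums a + a' for a ≤ a' (symmetric, so this suffices):
a = 1: 1+1=2, 1+2=3, 1+3=4, 1+4=5, 1+6=7
a = 2: 2+2=4, 2+3=5, 2+4=6, 2+6=8
a = 3: 3+3=6, 3+4=7, 3+6=9
a = 4: 4+4=8, 4+6=10
a = 6: 6+6=12
Distinct sums: {2, 3, 4, 5, 6, 7, 8, 9, 10, 12}
|A + A| = 10

|A + A| = 10


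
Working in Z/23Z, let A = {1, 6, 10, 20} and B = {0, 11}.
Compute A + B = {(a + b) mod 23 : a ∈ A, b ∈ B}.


Work in Z/23Z: reduce every sum a + b modulo 23.
Enumerate all 8 pairs:
a = 1: 1+0=1, 1+11=12
a = 6: 6+0=6, 6+11=17
a = 10: 10+0=10, 10+11=21
a = 20: 20+0=20, 20+11=8
Distinct residues collected: {1, 6, 8, 10, 12, 17, 20, 21}
|A + B| = 8 (out of 23 total residues).

A + B = {1, 6, 8, 10, 12, 17, 20, 21}


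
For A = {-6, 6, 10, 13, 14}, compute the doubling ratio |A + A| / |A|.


|A| = 5.
Compute A + A by enumerating all 25 pairs.
A + A = {-12, 0, 4, 7, 8, 12, 16, 19, 20, 23, 24, 26, 27, 28}, so |A + A| = 14.
K = |A + A| / |A| = 14/5 (already in lowest terms) ≈ 2.8000.
Reference: AP of size 5 gives K = 9/5 ≈ 1.8000; a fully generic set of size 5 gives K ≈ 3.0000.

|A| = 5, |A + A| = 14, K = 14/5.


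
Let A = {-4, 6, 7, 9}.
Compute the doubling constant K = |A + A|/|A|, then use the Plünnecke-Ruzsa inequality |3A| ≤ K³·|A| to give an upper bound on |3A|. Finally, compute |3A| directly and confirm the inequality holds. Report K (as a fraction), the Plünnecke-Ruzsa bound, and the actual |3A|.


|A| = 4.
Step 1: Compute A + A by enumerating all 16 pairs.
A + A = {-8, 2, 3, 5, 12, 13, 14, 15, 16, 18}, so |A + A| = 10.
Step 2: Doubling constant K = |A + A|/|A| = 10/4 = 10/4 ≈ 2.5000.
Step 3: Plünnecke-Ruzsa gives |3A| ≤ K³·|A| = (2.5000)³ · 4 ≈ 62.5000.
Step 4: Compute 3A = A + A + A directly by enumerating all triples (a,b,c) ∈ A³; |3A| = 19.
Step 5: Check 19 ≤ 62.5000? Yes ✓.

K = 10/4, Plünnecke-Ruzsa bound K³|A| ≈ 62.5000, |3A| = 19, inequality holds.


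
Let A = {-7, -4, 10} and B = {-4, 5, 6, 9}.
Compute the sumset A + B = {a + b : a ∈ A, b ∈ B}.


A + B = {a + b : a ∈ A, b ∈ B}.
Enumerate all |A|·|B| = 3·4 = 12 pairs (a, b) and collect distinct sums.
a = -7: -7+-4=-11, -7+5=-2, -7+6=-1, -7+9=2
a = -4: -4+-4=-8, -4+5=1, -4+6=2, -4+9=5
a = 10: 10+-4=6, 10+5=15, 10+6=16, 10+9=19
Collecting distinct sums: A + B = {-11, -8, -2, -1, 1, 2, 5, 6, 15, 16, 19}
|A + B| = 11

A + B = {-11, -8, -2, -1, 1, 2, 5, 6, 15, 16, 19}


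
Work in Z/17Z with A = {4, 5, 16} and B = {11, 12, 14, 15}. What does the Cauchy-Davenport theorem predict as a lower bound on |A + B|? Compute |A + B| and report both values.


Cauchy-Davenport: |A + B| ≥ min(p, |A| + |B| - 1) for A, B nonempty in Z/pZ.
|A| = 3, |B| = 4, p = 17.
CD lower bound = min(17, 3 + 4 - 1) = min(17, 6) = 6.
Compute A + B mod 17 directly:
a = 4: 4+11=15, 4+12=16, 4+14=1, 4+15=2
a = 5: 5+11=16, 5+12=0, 5+14=2, 5+15=3
a = 16: 16+11=10, 16+12=11, 16+14=13, 16+15=14
A + B = {0, 1, 2, 3, 10, 11, 13, 14, 15, 16}, so |A + B| = 10.
Verify: 10 ≥ 6? Yes ✓.

CD lower bound = 6, actual |A + B| = 10.


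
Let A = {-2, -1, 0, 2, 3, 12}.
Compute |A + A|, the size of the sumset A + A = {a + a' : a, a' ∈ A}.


A + A = {a + a' : a, a' ∈ A}; |A| = 6.
General bounds: 2|A| - 1 ≤ |A + A| ≤ |A|(|A|+1)/2, i.e. 11 ≤ |A + A| ≤ 21.
Lower bound 2|A|-1 is attained iff A is an arithmetic progression.
Enumerate sums a + a' for a ≤ a' (symmetric, so this suffices):
a = -2: -2+-2=-4, -2+-1=-3, -2+0=-2, -2+2=0, -2+3=1, -2+12=10
a = -1: -1+-1=-2, -1+0=-1, -1+2=1, -1+3=2, -1+12=11
a = 0: 0+0=0, 0+2=2, 0+3=3, 0+12=12
a = 2: 2+2=4, 2+3=5, 2+12=14
a = 3: 3+3=6, 3+12=15
a = 12: 12+12=24
Distinct sums: {-4, -3, -2, -1, 0, 1, 2, 3, 4, 5, 6, 10, 11, 12, 14, 15, 24}
|A + A| = 17

|A + A| = 17


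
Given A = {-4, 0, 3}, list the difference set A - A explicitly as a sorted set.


A - A = {a - a' : a, a' ∈ A}.
Compute a - a' for each ordered pair (a, a'):
a = -4: -4--4=0, -4-0=-4, -4-3=-7
a = 0: 0--4=4, 0-0=0, 0-3=-3
a = 3: 3--4=7, 3-0=3, 3-3=0
Collecting distinct values (and noting 0 appears from a-a):
A - A = {-7, -4, -3, 0, 3, 4, 7}
|A - A| = 7

A - A = {-7, -4, -3, 0, 3, 4, 7}


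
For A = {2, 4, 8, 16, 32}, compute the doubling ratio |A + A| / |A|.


|A| = 5.
Compute A + A by enumerating all 25 pairs.
A + A = {4, 6, 8, 10, 12, 16, 18, 20, 24, 32, 34, 36, 40, 48, 64}, so |A + A| = 15.
K = |A + A| / |A| = 15/5 = 3/1 ≈ 3.0000.
Reference: AP of size 5 gives K = 9/5 ≈ 1.8000; a fully generic set of size 5 gives K ≈ 3.0000.

|A| = 5, |A + A| = 15, K = 15/5 = 3/1.


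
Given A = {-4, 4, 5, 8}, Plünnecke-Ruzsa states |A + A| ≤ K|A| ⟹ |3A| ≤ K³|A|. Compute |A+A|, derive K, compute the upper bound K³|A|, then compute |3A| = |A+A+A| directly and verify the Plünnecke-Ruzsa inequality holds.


|A| = 4.
Step 1: Compute A + A by enumerating all 16 pairs.
A + A = {-8, 0, 1, 4, 8, 9, 10, 12, 13, 16}, so |A + A| = 10.
Step 2: Doubling constant K = |A + A|/|A| = 10/4 = 10/4 ≈ 2.5000.
Step 3: Plünnecke-Ruzsa gives |3A| ≤ K³·|A| = (2.5000)³ · 4 ≈ 62.5000.
Step 4: Compute 3A = A + A + A directly by enumerating all triples (a,b,c) ∈ A³; |3A| = 19.
Step 5: Check 19 ≤ 62.5000? Yes ✓.

K = 10/4, Plünnecke-Ruzsa bound K³|A| ≈ 62.5000, |3A| = 19, inequality holds.


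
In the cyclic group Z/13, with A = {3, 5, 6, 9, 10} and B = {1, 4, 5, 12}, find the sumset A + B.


Work in Z/13Z: reduce every sum a + b modulo 13.
Enumerate all 20 pairs:
a = 3: 3+1=4, 3+4=7, 3+5=8, 3+12=2
a = 5: 5+1=6, 5+4=9, 5+5=10, 5+12=4
a = 6: 6+1=7, 6+4=10, 6+5=11, 6+12=5
a = 9: 9+1=10, 9+4=0, 9+5=1, 9+12=8
a = 10: 10+1=11, 10+4=1, 10+5=2, 10+12=9
Distinct residues collected: {0, 1, 2, 4, 5, 6, 7, 8, 9, 10, 11}
|A + B| = 11 (out of 13 total residues).

A + B = {0, 1, 2, 4, 5, 6, 7, 8, 9, 10, 11}


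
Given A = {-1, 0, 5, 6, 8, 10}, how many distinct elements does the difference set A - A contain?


A - A = {a - a' : a, a' ∈ A}; |A| = 6.
Bounds: 2|A|-1 ≤ |A - A| ≤ |A|² - |A| + 1, i.e. 11 ≤ |A - A| ≤ 31.
Note: 0 ∈ A - A always (from a - a). The set is symmetric: if d ∈ A - A then -d ∈ A - A.
Enumerate nonzero differences d = a - a' with a > a' (then include -d):
Positive differences: {1, 2, 3, 4, 5, 6, 7, 8, 9, 10, 11}
Full difference set: {0} ∪ (positive diffs) ∪ (negative diffs).
|A - A| = 1 + 2·11 = 23 (matches direct enumeration: 23).

|A - A| = 23


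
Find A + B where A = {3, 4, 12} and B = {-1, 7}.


A + B = {a + b : a ∈ A, b ∈ B}.
Enumerate all |A|·|B| = 3·2 = 6 pairs (a, b) and collect distinct sums.
a = 3: 3+-1=2, 3+7=10
a = 4: 4+-1=3, 4+7=11
a = 12: 12+-1=11, 12+7=19
Collecting distinct sums: A + B = {2, 3, 10, 11, 19}
|A + B| = 5

A + B = {2, 3, 10, 11, 19}


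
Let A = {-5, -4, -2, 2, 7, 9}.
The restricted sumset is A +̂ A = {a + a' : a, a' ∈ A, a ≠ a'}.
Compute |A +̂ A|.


Restricted sumset: A +̂ A = {a + a' : a ∈ A, a' ∈ A, a ≠ a'}.
Equivalently, take A + A and drop any sum 2a that is achievable ONLY as a + a for a ∈ A (i.e. sums representable only with equal summands).
Enumerate pairs (a, a') with a < a' (symmetric, so each unordered pair gives one sum; this covers all a ≠ a'):
  -5 + -4 = -9
  -5 + -2 = -7
  -5 + 2 = -3
  -5 + 7 = 2
  -5 + 9 = 4
  -4 + -2 = -6
  -4 + 2 = -2
  -4 + 7 = 3
  -4 + 9 = 5
  -2 + 2 = 0
  -2 + 7 = 5
  -2 + 9 = 7
  2 + 7 = 9
  2 + 9 = 11
  7 + 9 = 16
Collected distinct sums: {-9, -7, -6, -3, -2, 0, 2, 3, 4, 5, 7, 9, 11, 16}
|A +̂ A| = 14
(Reference bound: |A +̂ A| ≥ 2|A| - 3 for |A| ≥ 2, with |A| = 6 giving ≥ 9.)

|A +̂ A| = 14


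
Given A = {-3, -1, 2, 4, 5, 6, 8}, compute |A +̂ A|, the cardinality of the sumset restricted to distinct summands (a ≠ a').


Restricted sumset: A +̂ A = {a + a' : a ∈ A, a' ∈ A, a ≠ a'}.
Equivalently, take A + A and drop any sum 2a that is achievable ONLY as a + a for a ∈ A (i.e. sums representable only with equal summands).
Enumerate pairs (a, a') with a < a' (symmetric, so each unordered pair gives one sum; this covers all a ≠ a'):
  -3 + -1 = -4
  -3 + 2 = -1
  -3 + 4 = 1
  -3 + 5 = 2
  -3 + 6 = 3
  -3 + 8 = 5
  -1 + 2 = 1
  -1 + 4 = 3
  -1 + 5 = 4
  -1 + 6 = 5
  -1 + 8 = 7
  2 + 4 = 6
  2 + 5 = 7
  2 + 6 = 8
  2 + 8 = 10
  4 + 5 = 9
  4 + 6 = 10
  4 + 8 = 12
  5 + 6 = 11
  5 + 8 = 13
  6 + 8 = 14
Collected distinct sums: {-4, -1, 1, 2, 3, 4, 5, 6, 7, 8, 9, 10, 11, 12, 13, 14}
|A +̂ A| = 16
(Reference bound: |A +̂ A| ≥ 2|A| - 3 for |A| ≥ 2, with |A| = 7 giving ≥ 11.)

|A +̂ A| = 16


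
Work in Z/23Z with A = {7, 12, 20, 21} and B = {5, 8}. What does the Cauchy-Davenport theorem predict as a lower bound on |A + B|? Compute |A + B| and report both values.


Cauchy-Davenport: |A + B| ≥ min(p, |A| + |B| - 1) for A, B nonempty in Z/pZ.
|A| = 4, |B| = 2, p = 23.
CD lower bound = min(23, 4 + 2 - 1) = min(23, 5) = 5.
Compute A + B mod 23 directly:
a = 7: 7+5=12, 7+8=15
a = 12: 12+5=17, 12+8=20
a = 20: 20+5=2, 20+8=5
a = 21: 21+5=3, 21+8=6
A + B = {2, 3, 5, 6, 12, 15, 17, 20}, so |A + B| = 8.
Verify: 8 ≥ 5? Yes ✓.

CD lower bound = 5, actual |A + B| = 8.


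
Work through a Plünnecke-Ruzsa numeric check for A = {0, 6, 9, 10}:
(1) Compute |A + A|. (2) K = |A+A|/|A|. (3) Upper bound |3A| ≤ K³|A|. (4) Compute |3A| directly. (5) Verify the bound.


|A| = 4.
Step 1: Compute A + A by enumerating all 16 pairs.
A + A = {0, 6, 9, 10, 12, 15, 16, 18, 19, 20}, so |A + A| = 10.
Step 2: Doubling constant K = |A + A|/|A| = 10/4 = 10/4 ≈ 2.5000.
Step 3: Plünnecke-Ruzsa gives |3A| ≤ K³·|A| = (2.5000)³ · 4 ≈ 62.5000.
Step 4: Compute 3A = A + A + A directly by enumerating all triples (a,b,c) ∈ A³; |3A| = 19.
Step 5: Check 19 ≤ 62.5000? Yes ✓.

K = 10/4, Plünnecke-Ruzsa bound K³|A| ≈ 62.5000, |3A| = 19, inequality holds.


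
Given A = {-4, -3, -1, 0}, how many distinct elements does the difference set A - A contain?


A - A = {a - a' : a, a' ∈ A}; |A| = 4.
Bounds: 2|A|-1 ≤ |A - A| ≤ |A|² - |A| + 1, i.e. 7 ≤ |A - A| ≤ 13.
Note: 0 ∈ A - A always (from a - a). The set is symmetric: if d ∈ A - A then -d ∈ A - A.
Enumerate nonzero differences d = a - a' with a > a' (then include -d):
Positive differences: {1, 2, 3, 4}
Full difference set: {0} ∪ (positive diffs) ∪ (negative diffs).
|A - A| = 1 + 2·4 = 9 (matches direct enumeration: 9).

|A - A| = 9


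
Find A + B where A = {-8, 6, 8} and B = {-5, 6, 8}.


A + B = {a + b : a ∈ A, b ∈ B}.
Enumerate all |A|·|B| = 3·3 = 9 pairs (a, b) and collect distinct sums.
a = -8: -8+-5=-13, -8+6=-2, -8+8=0
a = 6: 6+-5=1, 6+6=12, 6+8=14
a = 8: 8+-5=3, 8+6=14, 8+8=16
Collecting distinct sums: A + B = {-13, -2, 0, 1, 3, 12, 14, 16}
|A + B| = 8

A + B = {-13, -2, 0, 1, 3, 12, 14, 16}


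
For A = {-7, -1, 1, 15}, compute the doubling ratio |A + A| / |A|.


|A| = 4.
Compute A + A by enumerating all 16 pairs.
A + A = {-14, -8, -6, -2, 0, 2, 8, 14, 16, 30}, so |A + A| = 10.
K = |A + A| / |A| = 10/4 = 5/2 ≈ 2.5000.
Reference: AP of size 4 gives K = 7/4 ≈ 1.7500; a fully generic set of size 4 gives K ≈ 2.5000.

|A| = 4, |A + A| = 10, K = 10/4 = 5/2.


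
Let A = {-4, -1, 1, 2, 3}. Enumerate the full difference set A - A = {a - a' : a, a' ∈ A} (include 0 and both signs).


A - A = {a - a' : a, a' ∈ A}.
Compute a - a' for each ordered pair (a, a'):
a = -4: -4--4=0, -4--1=-3, -4-1=-5, -4-2=-6, -4-3=-7
a = -1: -1--4=3, -1--1=0, -1-1=-2, -1-2=-3, -1-3=-4
a = 1: 1--4=5, 1--1=2, 1-1=0, 1-2=-1, 1-3=-2
a = 2: 2--4=6, 2--1=3, 2-1=1, 2-2=0, 2-3=-1
a = 3: 3--4=7, 3--1=4, 3-1=2, 3-2=1, 3-3=0
Collecting distinct values (and noting 0 appears from a-a):
A - A = {-7, -6, -5, -4, -3, -2, -1, 0, 1, 2, 3, 4, 5, 6, 7}
|A - A| = 15

A - A = {-7, -6, -5, -4, -3, -2, -1, 0, 1, 2, 3, 4, 5, 6, 7}


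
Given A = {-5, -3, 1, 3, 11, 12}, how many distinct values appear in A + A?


A + A = {a + a' : a, a' ∈ A}; |A| = 6.
General bounds: 2|A| - 1 ≤ |A + A| ≤ |A|(|A|+1)/2, i.e. 11 ≤ |A + A| ≤ 21.
Lower bound 2|A|-1 is attained iff A is an arithmetic progression.
Enumerate sums a + a' for a ≤ a' (symmetric, so this suffices):
a = -5: -5+-5=-10, -5+-3=-8, -5+1=-4, -5+3=-2, -5+11=6, -5+12=7
a = -3: -3+-3=-6, -3+1=-2, -3+3=0, -3+11=8, -3+12=9
a = 1: 1+1=2, 1+3=4, 1+11=12, 1+12=13
a = 3: 3+3=6, 3+11=14, 3+12=15
a = 11: 11+11=22, 11+12=23
a = 12: 12+12=24
Distinct sums: {-10, -8, -6, -4, -2, 0, 2, 4, 6, 7, 8, 9, 12, 13, 14, 15, 22, 23, 24}
|A + A| = 19

|A + A| = 19


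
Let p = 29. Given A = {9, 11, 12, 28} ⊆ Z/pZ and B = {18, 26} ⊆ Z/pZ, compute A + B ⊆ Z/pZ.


Work in Z/29Z: reduce every sum a + b modulo 29.
Enumerate all 8 pairs:
a = 9: 9+18=27, 9+26=6
a = 11: 11+18=0, 11+26=8
a = 12: 12+18=1, 12+26=9
a = 28: 28+18=17, 28+26=25
Distinct residues collected: {0, 1, 6, 8, 9, 17, 25, 27}
|A + B| = 8 (out of 29 total residues).

A + B = {0, 1, 6, 8, 9, 17, 25, 27}


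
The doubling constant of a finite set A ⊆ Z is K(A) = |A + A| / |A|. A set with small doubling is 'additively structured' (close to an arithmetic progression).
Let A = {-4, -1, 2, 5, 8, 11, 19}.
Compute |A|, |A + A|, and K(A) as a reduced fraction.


|A| = 7.
Compute A + A by enumerating all 49 pairs.
A + A = {-8, -5, -2, 1, 4, 7, 10, 13, 15, 16, 18, 19, 21, 22, 24, 27, 30, 38}, so |A + A| = 18.
K = |A + A| / |A| = 18/7 (already in lowest terms) ≈ 2.5714.
Reference: AP of size 7 gives K = 13/7 ≈ 1.8571; a fully generic set of size 7 gives K ≈ 4.0000.

|A| = 7, |A + A| = 18, K = 18/7.
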